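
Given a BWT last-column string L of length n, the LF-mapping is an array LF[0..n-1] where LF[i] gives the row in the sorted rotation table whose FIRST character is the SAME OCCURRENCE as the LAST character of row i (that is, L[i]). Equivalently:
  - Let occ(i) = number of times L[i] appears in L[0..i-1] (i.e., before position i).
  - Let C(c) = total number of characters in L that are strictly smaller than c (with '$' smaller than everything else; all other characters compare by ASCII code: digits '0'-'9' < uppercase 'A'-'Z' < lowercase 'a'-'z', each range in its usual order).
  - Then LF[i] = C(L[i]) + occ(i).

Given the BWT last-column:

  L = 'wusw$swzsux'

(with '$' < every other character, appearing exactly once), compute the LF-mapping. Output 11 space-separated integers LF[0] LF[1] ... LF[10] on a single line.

Char counts: '$':1, 's':3, 'u':2, 'w':3, 'x':1, 'z':1
C (first-col start): C('$')=0, C('s')=1, C('u')=4, C('w')=6, C('x')=9, C('z')=10
L[0]='w': occ=0, LF[0]=C('w')+0=6+0=6
L[1]='u': occ=0, LF[1]=C('u')+0=4+0=4
L[2]='s': occ=0, LF[2]=C('s')+0=1+0=1
L[3]='w': occ=1, LF[3]=C('w')+1=6+1=7
L[4]='$': occ=0, LF[4]=C('$')+0=0+0=0
L[5]='s': occ=1, LF[5]=C('s')+1=1+1=2
L[6]='w': occ=2, LF[6]=C('w')+2=6+2=8
L[7]='z': occ=0, LF[7]=C('z')+0=10+0=10
L[8]='s': occ=2, LF[8]=C('s')+2=1+2=3
L[9]='u': occ=1, LF[9]=C('u')+1=4+1=5
L[10]='x': occ=0, LF[10]=C('x')+0=9+0=9

Answer: 6 4 1 7 0 2 8 10 3 5 9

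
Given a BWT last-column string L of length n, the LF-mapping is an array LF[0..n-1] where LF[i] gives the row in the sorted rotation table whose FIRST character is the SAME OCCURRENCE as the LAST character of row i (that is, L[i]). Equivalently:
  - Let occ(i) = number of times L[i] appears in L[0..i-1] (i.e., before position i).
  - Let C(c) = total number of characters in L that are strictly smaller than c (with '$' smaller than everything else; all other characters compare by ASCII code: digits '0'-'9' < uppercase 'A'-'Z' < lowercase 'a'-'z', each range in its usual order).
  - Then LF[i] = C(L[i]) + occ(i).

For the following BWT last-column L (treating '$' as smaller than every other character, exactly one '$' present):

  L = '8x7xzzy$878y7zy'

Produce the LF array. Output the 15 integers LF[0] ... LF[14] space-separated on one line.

Answer: 4 7 1 8 12 13 9 0 5 2 6 10 3 14 11

Derivation:
Char counts: '$':1, '7':3, '8':3, 'x':2, 'y':3, 'z':3
C (first-col start): C('$')=0, C('7')=1, C('8')=4, C('x')=7, C('y')=9, C('z')=12
L[0]='8': occ=0, LF[0]=C('8')+0=4+0=4
L[1]='x': occ=0, LF[1]=C('x')+0=7+0=7
L[2]='7': occ=0, LF[2]=C('7')+0=1+0=1
L[3]='x': occ=1, LF[3]=C('x')+1=7+1=8
L[4]='z': occ=0, LF[4]=C('z')+0=12+0=12
L[5]='z': occ=1, LF[5]=C('z')+1=12+1=13
L[6]='y': occ=0, LF[6]=C('y')+0=9+0=9
L[7]='$': occ=0, LF[7]=C('$')+0=0+0=0
L[8]='8': occ=1, LF[8]=C('8')+1=4+1=5
L[9]='7': occ=1, LF[9]=C('7')+1=1+1=2
L[10]='8': occ=2, LF[10]=C('8')+2=4+2=6
L[11]='y': occ=1, LF[11]=C('y')+1=9+1=10
L[12]='7': occ=2, LF[12]=C('7')+2=1+2=3
L[13]='z': occ=2, LF[13]=C('z')+2=12+2=14
L[14]='y': occ=2, LF[14]=C('y')+2=9+2=11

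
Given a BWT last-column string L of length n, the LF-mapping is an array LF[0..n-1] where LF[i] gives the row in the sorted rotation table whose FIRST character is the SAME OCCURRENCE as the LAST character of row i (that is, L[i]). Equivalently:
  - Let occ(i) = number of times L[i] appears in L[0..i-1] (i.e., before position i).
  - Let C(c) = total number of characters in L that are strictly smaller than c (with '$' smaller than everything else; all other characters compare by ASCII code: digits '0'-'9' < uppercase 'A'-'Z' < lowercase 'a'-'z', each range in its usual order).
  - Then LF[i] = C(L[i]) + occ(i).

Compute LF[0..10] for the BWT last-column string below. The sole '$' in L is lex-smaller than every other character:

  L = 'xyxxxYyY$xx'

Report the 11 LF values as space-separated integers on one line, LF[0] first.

Char counts: '$':1, 'Y':2, 'x':6, 'y':2
C (first-col start): C('$')=0, C('Y')=1, C('x')=3, C('y')=9
L[0]='x': occ=0, LF[0]=C('x')+0=3+0=3
L[1]='y': occ=0, LF[1]=C('y')+0=9+0=9
L[2]='x': occ=1, LF[2]=C('x')+1=3+1=4
L[3]='x': occ=2, LF[3]=C('x')+2=3+2=5
L[4]='x': occ=3, LF[4]=C('x')+3=3+3=6
L[5]='Y': occ=0, LF[5]=C('Y')+0=1+0=1
L[6]='y': occ=1, LF[6]=C('y')+1=9+1=10
L[7]='Y': occ=1, LF[7]=C('Y')+1=1+1=2
L[8]='$': occ=0, LF[8]=C('$')+0=0+0=0
L[9]='x': occ=4, LF[9]=C('x')+4=3+4=7
L[10]='x': occ=5, LF[10]=C('x')+5=3+5=8

Answer: 3 9 4 5 6 1 10 2 0 7 8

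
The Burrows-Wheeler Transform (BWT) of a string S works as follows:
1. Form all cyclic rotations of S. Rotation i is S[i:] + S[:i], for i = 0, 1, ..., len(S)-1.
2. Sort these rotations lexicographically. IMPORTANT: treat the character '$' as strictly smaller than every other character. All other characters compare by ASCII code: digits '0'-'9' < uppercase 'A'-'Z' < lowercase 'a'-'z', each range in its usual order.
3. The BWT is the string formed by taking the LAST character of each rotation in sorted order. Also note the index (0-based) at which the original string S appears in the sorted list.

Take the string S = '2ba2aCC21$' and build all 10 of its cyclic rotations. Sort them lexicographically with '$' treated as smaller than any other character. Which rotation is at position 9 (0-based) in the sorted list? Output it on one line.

Answer: ba2aCC21$2

Derivation:
All 10 rotations (rotation i = S[i:]+S[:i]):
  rot[0] = 2ba2aCC21$
  rot[1] = ba2aCC21$2
  rot[2] = a2aCC21$2b
  rot[3] = 2aCC21$2ba
  rot[4] = aCC21$2ba2
  rot[5] = CC21$2ba2a
  rot[6] = C21$2ba2aC
  rot[7] = 21$2ba2aCC
  rot[8] = 1$2ba2aCC2
  rot[9] = $2ba2aCC21
Sorted (with $ < everything):
  sorted[0] = $2ba2aCC21
  sorted[1] = 1$2ba2aCC2
  sorted[2] = 21$2ba2aCC
  sorted[3] = 2aCC21$2ba
  sorted[4] = 2ba2aCC21$
  sorted[5] = C21$2ba2aC
  sorted[6] = CC21$2ba2a
  sorted[7] = a2aCC21$2b
  sorted[8] = aCC21$2ba2
  sorted[9] = ba2aCC21$2
sorted[9] = ba2aCC21$2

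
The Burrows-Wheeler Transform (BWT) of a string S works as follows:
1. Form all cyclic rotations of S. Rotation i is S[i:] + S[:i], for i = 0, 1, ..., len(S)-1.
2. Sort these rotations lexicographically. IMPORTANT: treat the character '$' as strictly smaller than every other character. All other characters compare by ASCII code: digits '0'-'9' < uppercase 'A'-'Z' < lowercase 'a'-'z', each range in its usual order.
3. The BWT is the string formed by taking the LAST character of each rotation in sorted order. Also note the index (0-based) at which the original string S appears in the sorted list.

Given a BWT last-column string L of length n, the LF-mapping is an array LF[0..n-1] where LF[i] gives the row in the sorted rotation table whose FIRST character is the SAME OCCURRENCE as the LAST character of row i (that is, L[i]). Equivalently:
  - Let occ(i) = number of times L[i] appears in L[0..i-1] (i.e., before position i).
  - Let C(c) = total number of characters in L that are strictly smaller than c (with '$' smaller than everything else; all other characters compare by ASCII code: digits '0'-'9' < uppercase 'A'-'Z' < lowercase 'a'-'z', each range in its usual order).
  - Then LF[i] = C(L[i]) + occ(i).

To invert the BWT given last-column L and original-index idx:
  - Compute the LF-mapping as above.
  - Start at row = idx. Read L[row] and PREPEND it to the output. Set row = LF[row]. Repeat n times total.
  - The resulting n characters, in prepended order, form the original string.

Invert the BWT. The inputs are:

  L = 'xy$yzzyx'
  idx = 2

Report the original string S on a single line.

LF mapping: 1 3 0 4 6 7 5 2
Walk LF starting at row 2, prepending L[row]:
  step 1: row=2, L[2]='$', prepend. Next row=LF[2]=0
  step 2: row=0, L[0]='x', prepend. Next row=LF[0]=1
  step 3: row=1, L[1]='y', prepend. Next row=LF[1]=3
  step 4: row=3, L[3]='y', prepend. Next row=LF[3]=4
  step 5: row=4, L[4]='z', prepend. Next row=LF[4]=6
  step 6: row=6, L[6]='y', prepend. Next row=LF[6]=5
  step 7: row=5, L[5]='z', prepend. Next row=LF[5]=7
  step 8: row=7, L[7]='x', prepend. Next row=LF[7]=2
Reversed output: xzyzyyx$

Answer: xzyzyyx$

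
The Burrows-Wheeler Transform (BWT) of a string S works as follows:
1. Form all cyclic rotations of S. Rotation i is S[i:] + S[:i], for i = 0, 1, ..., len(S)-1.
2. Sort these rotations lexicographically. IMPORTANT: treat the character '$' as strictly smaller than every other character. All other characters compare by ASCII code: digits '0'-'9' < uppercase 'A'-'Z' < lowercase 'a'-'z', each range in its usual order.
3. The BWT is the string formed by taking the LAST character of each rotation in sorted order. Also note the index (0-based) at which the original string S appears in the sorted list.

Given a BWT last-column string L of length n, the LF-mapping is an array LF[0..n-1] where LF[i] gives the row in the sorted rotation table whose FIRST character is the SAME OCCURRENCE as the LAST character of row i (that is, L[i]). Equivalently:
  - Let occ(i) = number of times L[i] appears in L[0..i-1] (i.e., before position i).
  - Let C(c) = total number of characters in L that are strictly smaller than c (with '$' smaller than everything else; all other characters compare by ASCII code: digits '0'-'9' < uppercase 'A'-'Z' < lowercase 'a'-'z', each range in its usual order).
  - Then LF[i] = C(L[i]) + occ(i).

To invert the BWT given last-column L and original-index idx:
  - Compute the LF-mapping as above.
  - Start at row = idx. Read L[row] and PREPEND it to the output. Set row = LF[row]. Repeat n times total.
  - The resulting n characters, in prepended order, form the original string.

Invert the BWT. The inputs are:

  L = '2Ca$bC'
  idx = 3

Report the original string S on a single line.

Answer: CbaC2$

Derivation:
LF mapping: 1 2 4 0 5 3
Walk LF starting at row 3, prepending L[row]:
  step 1: row=3, L[3]='$', prepend. Next row=LF[3]=0
  step 2: row=0, L[0]='2', prepend. Next row=LF[0]=1
  step 3: row=1, L[1]='C', prepend. Next row=LF[1]=2
  step 4: row=2, L[2]='a', prepend. Next row=LF[2]=4
  step 5: row=4, L[4]='b', prepend. Next row=LF[4]=5
  step 6: row=5, L[5]='C', prepend. Next row=LF[5]=3
Reversed output: CbaC2$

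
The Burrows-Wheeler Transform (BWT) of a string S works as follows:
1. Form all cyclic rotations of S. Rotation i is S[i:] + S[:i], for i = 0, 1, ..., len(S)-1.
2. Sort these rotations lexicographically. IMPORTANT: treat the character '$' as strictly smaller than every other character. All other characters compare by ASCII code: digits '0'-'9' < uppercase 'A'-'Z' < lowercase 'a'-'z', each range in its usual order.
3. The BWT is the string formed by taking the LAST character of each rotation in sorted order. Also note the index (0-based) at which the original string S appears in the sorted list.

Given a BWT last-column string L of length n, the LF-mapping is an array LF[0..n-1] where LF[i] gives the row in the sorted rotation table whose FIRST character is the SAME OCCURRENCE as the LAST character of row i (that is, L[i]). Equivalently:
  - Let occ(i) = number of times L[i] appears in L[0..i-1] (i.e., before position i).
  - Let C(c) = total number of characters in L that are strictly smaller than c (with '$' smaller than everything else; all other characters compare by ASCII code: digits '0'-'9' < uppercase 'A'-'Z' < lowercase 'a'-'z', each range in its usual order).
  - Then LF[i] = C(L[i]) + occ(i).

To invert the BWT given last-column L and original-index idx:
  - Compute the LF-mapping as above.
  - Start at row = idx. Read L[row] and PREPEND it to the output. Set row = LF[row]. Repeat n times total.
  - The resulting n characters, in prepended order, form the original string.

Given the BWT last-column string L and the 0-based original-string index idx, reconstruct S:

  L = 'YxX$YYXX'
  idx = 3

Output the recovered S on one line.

LF mapping: 4 7 1 0 5 6 2 3
Walk LF starting at row 3, prepending L[row]:
  step 1: row=3, L[3]='$', prepend. Next row=LF[3]=0
  step 2: row=0, L[0]='Y', prepend. Next row=LF[0]=4
  step 3: row=4, L[4]='Y', prepend. Next row=LF[4]=5
  step 4: row=5, L[5]='Y', prepend. Next row=LF[5]=6
  step 5: row=6, L[6]='X', prepend. Next row=LF[6]=2
  step 6: row=2, L[2]='X', prepend. Next row=LF[2]=1
  step 7: row=1, L[1]='x', prepend. Next row=LF[1]=7
  step 8: row=7, L[7]='X', prepend. Next row=LF[7]=3
Reversed output: XxXXYYY$

Answer: XxXXYYY$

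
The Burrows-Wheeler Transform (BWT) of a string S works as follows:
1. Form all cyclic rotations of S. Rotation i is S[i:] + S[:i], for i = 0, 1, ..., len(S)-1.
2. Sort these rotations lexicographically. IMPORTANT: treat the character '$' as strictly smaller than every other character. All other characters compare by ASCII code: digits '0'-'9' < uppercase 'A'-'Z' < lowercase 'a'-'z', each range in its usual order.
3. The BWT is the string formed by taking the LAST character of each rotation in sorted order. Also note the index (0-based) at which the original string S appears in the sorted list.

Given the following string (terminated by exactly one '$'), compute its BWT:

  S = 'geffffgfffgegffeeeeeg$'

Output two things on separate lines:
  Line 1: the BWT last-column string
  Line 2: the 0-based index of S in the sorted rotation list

All 22 rotations (rotation i = S[i:]+S[:i]):
  rot[0] = geffffgfffgegffeeeeeg$
  rot[1] = effffgfffgegffeeeeeg$g
  rot[2] = ffffgfffgegffeeeeeg$ge
  rot[3] = fffgfffgegffeeeeeg$gef
  rot[4] = ffgfffgegffeeeeeg$geff
  rot[5] = fgfffgegffeeeeeg$gefff
  rot[6] = gfffgegffeeeeeg$geffff
  rot[7] = fffgegffeeeeeg$geffffg
  rot[8] = ffgegffeeeeeg$geffffgf
  rot[9] = fgegffeeeeeg$geffffgff
  rot[10] = gegffeeeeeg$geffffgfff
  rot[11] = egffeeeeeg$geffffgfffg
  rot[12] = gffeeeeeg$geffffgfffge
  rot[13] = ffeeeeeg$geffffgfffgeg
  rot[14] = feeeeeg$geffffgfffgegf
  rot[15] = eeeeeg$geffffgfffgegff
  rot[16] = eeeeg$geffffgfffgegffe
  rot[17] = eeeg$geffffgfffgegffee
  rot[18] = eeg$geffffgfffgegffeee
  rot[19] = eg$geffffgfffgegffeeee
  rot[20] = g$geffffgfffgegffeeeee
  rot[21] = $geffffgfffgegffeeeeeg
Sorted (with $ < everything):
  sorted[0] = $geffffgfffgegffeeeeeg  (last char: 'g')
  sorted[1] = eeeeeg$geffffgfffgegff  (last char: 'f')
  sorted[2] = eeeeg$geffffgfffgegffe  (last char: 'e')
  sorted[3] = eeeg$geffffgfffgegffee  (last char: 'e')
  sorted[4] = eeg$geffffgfffgegffeee  (last char: 'e')
  sorted[5] = effffgfffgegffeeeeeg$g  (last char: 'g')
  sorted[6] = eg$geffffgfffgegffeeee  (last char: 'e')
  sorted[7] = egffeeeeeg$geffffgfffg  (last char: 'g')
  sorted[8] = feeeeeg$geffffgfffgegf  (last char: 'f')
  sorted[9] = ffeeeeeg$geffffgfffgeg  (last char: 'g')
  sorted[10] = ffffgfffgegffeeeeeg$ge  (last char: 'e')
  sorted[11] = fffgegffeeeeeg$geffffg  (last char: 'g')
  sorted[12] = fffgfffgegffeeeeeg$gef  (last char: 'f')
  sorted[13] = ffgegffeeeeeg$geffffgf  (last char: 'f')
  sorted[14] = ffgfffgegffeeeeeg$geff  (last char: 'f')
  sorted[15] = fgegffeeeeeg$geffffgff  (last char: 'f')
  sorted[16] = fgfffgegffeeeeeg$gefff  (last char: 'f')
  sorted[17] = g$geffffgfffgegffeeeee  (last char: 'e')
  sorted[18] = geffffgfffgegffeeeeeg$  (last char: '$')
  sorted[19] = gegffeeeeeg$geffffgfff  (last char: 'f')
  sorted[20] = gffeeeeeg$geffffgfffge  (last char: 'e')
  sorted[21] = gfffgegffeeeeeg$geffff  (last char: 'f')
Last column: gfeeegegfgegfffffe$fef
Original string S is at sorted index 18

Answer: gfeeegegfgegfffffe$fef
18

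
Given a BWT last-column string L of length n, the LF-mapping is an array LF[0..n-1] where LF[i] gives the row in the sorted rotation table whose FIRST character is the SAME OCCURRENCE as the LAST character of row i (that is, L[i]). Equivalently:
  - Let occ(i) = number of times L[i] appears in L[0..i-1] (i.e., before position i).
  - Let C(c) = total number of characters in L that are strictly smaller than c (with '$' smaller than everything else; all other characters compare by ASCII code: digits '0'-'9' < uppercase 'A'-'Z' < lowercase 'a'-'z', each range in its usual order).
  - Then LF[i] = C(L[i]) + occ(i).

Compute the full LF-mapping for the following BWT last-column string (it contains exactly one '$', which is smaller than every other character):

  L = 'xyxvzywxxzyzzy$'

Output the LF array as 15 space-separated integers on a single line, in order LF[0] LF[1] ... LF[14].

Char counts: '$':1, 'v':1, 'w':1, 'x':4, 'y':4, 'z':4
C (first-col start): C('$')=0, C('v')=1, C('w')=2, C('x')=3, C('y')=7, C('z')=11
L[0]='x': occ=0, LF[0]=C('x')+0=3+0=3
L[1]='y': occ=0, LF[1]=C('y')+0=7+0=7
L[2]='x': occ=1, LF[2]=C('x')+1=3+1=4
L[3]='v': occ=0, LF[3]=C('v')+0=1+0=1
L[4]='z': occ=0, LF[4]=C('z')+0=11+0=11
L[5]='y': occ=1, LF[5]=C('y')+1=7+1=8
L[6]='w': occ=0, LF[6]=C('w')+0=2+0=2
L[7]='x': occ=2, LF[7]=C('x')+2=3+2=5
L[8]='x': occ=3, LF[8]=C('x')+3=3+3=6
L[9]='z': occ=1, LF[9]=C('z')+1=11+1=12
L[10]='y': occ=2, LF[10]=C('y')+2=7+2=9
L[11]='z': occ=2, LF[11]=C('z')+2=11+2=13
L[12]='z': occ=3, LF[12]=C('z')+3=11+3=14
L[13]='y': occ=3, LF[13]=C('y')+3=7+3=10
L[14]='$': occ=0, LF[14]=C('$')+0=0+0=0

Answer: 3 7 4 1 11 8 2 5 6 12 9 13 14 10 0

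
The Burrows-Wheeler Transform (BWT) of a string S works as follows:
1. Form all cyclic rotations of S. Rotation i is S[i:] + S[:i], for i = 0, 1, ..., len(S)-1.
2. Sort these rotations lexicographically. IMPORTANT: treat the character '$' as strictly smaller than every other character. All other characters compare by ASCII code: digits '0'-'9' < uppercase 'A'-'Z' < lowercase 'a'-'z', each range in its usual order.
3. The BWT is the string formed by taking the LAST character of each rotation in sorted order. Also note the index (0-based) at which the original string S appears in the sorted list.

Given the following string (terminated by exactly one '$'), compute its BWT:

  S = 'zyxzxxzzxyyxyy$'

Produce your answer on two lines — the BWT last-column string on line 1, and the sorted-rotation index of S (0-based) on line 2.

Answer: yzyzyxyyzxxxz$x
13

Derivation:
All 15 rotations (rotation i = S[i:]+S[:i]):
  rot[0] = zyxzxxzzxyyxyy$
  rot[1] = yxzxxzzxyyxyy$z
  rot[2] = xzxxzzxyyxyy$zy
  rot[3] = zxxzzxyyxyy$zyx
  rot[4] = xxzzxyyxyy$zyxz
  rot[5] = xzzxyyxyy$zyxzx
  rot[6] = zzxyyxyy$zyxzxx
  rot[7] = zxyyxyy$zyxzxxz
  rot[8] = xyyxyy$zyxzxxzz
  rot[9] = yyxyy$zyxzxxzzx
  rot[10] = yxyy$zyxzxxzzxy
  rot[11] = xyy$zyxzxxzzxyy
  rot[12] = yy$zyxzxxzzxyyx
  rot[13] = y$zyxzxxzzxyyxy
  rot[14] = $zyxzxxzzxyyxyy
Sorted (with $ < everything):
  sorted[0] = $zyxzxxzzxyyxyy  (last char: 'y')
  sorted[1] = xxzzxyyxyy$zyxz  (last char: 'z')
  sorted[2] = xyy$zyxzxxzzxyy  (last char: 'y')
  sorted[3] = xyyxyy$zyxzxxzz  (last char: 'z')
  sorted[4] = xzxxzzxyyxyy$zy  (last char: 'y')
  sorted[5] = xzzxyyxyy$zyxzx  (last char: 'x')
  sorted[6] = y$zyxzxxzzxyyxy  (last char: 'y')
  sorted[7] = yxyy$zyxzxxzzxy  (last char: 'y')
  sorted[8] = yxzxxzzxyyxyy$z  (last char: 'z')
  sorted[9] = yy$zyxzxxzzxyyx  (last char: 'x')
  sorted[10] = yyxyy$zyxzxxzzx  (last char: 'x')
  sorted[11] = zxxzzxyyxyy$zyx  (last char: 'x')
  sorted[12] = zxyyxyy$zyxzxxz  (last char: 'z')
  sorted[13] = zyxzxxzzxyyxyy$  (last char: '$')
  sorted[14] = zzxyyxyy$zyxzxx  (last char: 'x')
Last column: yzyzyxyyzxxxz$x
Original string S is at sorted index 13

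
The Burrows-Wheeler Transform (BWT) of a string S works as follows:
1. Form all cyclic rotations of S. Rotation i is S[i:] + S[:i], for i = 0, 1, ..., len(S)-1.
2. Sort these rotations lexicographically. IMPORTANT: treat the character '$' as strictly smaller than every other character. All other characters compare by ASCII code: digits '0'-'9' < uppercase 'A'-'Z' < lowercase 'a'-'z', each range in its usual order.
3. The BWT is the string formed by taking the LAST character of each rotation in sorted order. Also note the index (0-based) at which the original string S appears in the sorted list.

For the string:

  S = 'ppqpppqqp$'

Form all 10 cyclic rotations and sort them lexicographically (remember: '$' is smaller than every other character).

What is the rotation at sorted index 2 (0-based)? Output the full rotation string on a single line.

All 10 rotations (rotation i = S[i:]+S[:i]):
  rot[0] = ppqpppqqp$
  rot[1] = pqpppqqp$p
  rot[2] = qpppqqp$pp
  rot[3] = pppqqp$ppq
  rot[4] = ppqqp$ppqp
  rot[5] = pqqp$ppqpp
  rot[6] = qqp$ppqppp
  rot[7] = qp$ppqpppq
  rot[8] = p$ppqpppqq
  rot[9] = $ppqpppqqp
Sorted (with $ < everything):
  sorted[0] = $ppqpppqqp
  sorted[1] = p$ppqpppqq
  sorted[2] = pppqqp$ppq
  sorted[3] = ppqpppqqp$
  sorted[4] = ppqqp$ppqp
  sorted[5] = pqpppqqp$p
  sorted[6] = pqqp$ppqpp
  sorted[7] = qp$ppqpppq
  sorted[8] = qpppqqp$pp
  sorted[9] = qqp$ppqppp
sorted[2] = pppqqp$ppq

Answer: pppqqp$ppq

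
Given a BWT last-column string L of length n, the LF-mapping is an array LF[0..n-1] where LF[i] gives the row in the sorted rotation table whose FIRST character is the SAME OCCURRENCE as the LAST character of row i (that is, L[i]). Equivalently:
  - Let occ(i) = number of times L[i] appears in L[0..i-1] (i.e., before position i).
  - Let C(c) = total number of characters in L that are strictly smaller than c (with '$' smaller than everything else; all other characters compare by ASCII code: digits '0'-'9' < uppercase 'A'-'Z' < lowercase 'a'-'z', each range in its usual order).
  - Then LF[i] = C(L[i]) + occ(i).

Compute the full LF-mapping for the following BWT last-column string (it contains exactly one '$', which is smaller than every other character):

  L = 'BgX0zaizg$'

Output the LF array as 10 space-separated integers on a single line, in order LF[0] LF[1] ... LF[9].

Answer: 2 5 3 1 8 4 7 9 6 0

Derivation:
Char counts: '$':1, '0':1, 'B':1, 'X':1, 'a':1, 'g':2, 'i':1, 'z':2
C (first-col start): C('$')=0, C('0')=1, C('B')=2, C('X')=3, C('a')=4, C('g')=5, C('i')=7, C('z')=8
L[0]='B': occ=0, LF[0]=C('B')+0=2+0=2
L[1]='g': occ=0, LF[1]=C('g')+0=5+0=5
L[2]='X': occ=0, LF[2]=C('X')+0=3+0=3
L[3]='0': occ=0, LF[3]=C('0')+0=1+0=1
L[4]='z': occ=0, LF[4]=C('z')+0=8+0=8
L[5]='a': occ=0, LF[5]=C('a')+0=4+0=4
L[6]='i': occ=0, LF[6]=C('i')+0=7+0=7
L[7]='z': occ=1, LF[7]=C('z')+1=8+1=9
L[8]='g': occ=1, LF[8]=C('g')+1=5+1=6
L[9]='$': occ=0, LF[9]=C('$')+0=0+0=0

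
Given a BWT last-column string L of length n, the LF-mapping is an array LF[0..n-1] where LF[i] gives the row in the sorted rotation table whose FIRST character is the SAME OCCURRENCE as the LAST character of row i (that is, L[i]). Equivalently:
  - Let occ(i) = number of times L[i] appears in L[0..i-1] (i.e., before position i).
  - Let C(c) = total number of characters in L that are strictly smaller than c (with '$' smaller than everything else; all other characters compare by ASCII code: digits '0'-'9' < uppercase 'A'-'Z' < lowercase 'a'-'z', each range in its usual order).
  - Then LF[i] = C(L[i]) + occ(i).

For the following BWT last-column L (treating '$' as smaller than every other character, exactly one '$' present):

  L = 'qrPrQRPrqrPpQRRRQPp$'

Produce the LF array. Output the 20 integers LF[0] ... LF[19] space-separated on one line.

Char counts: '$':1, 'P':4, 'Q':3, 'R':4, 'p':2, 'q':2, 'r':4
C (first-col start): C('$')=0, C('P')=1, C('Q')=5, C('R')=8, C('p')=12, C('q')=14, C('r')=16
L[0]='q': occ=0, LF[0]=C('q')+0=14+0=14
L[1]='r': occ=0, LF[1]=C('r')+0=16+0=16
L[2]='P': occ=0, LF[2]=C('P')+0=1+0=1
L[3]='r': occ=1, LF[3]=C('r')+1=16+1=17
L[4]='Q': occ=0, LF[4]=C('Q')+0=5+0=5
L[5]='R': occ=0, LF[5]=C('R')+0=8+0=8
L[6]='P': occ=1, LF[6]=C('P')+1=1+1=2
L[7]='r': occ=2, LF[7]=C('r')+2=16+2=18
L[8]='q': occ=1, LF[8]=C('q')+1=14+1=15
L[9]='r': occ=3, LF[9]=C('r')+3=16+3=19
L[10]='P': occ=2, LF[10]=C('P')+2=1+2=3
L[11]='p': occ=0, LF[11]=C('p')+0=12+0=12
L[12]='Q': occ=1, LF[12]=C('Q')+1=5+1=6
L[13]='R': occ=1, LF[13]=C('R')+1=8+1=9
L[14]='R': occ=2, LF[14]=C('R')+2=8+2=10
L[15]='R': occ=3, LF[15]=C('R')+3=8+3=11
L[16]='Q': occ=2, LF[16]=C('Q')+2=5+2=7
L[17]='P': occ=3, LF[17]=C('P')+3=1+3=4
L[18]='p': occ=1, LF[18]=C('p')+1=12+1=13
L[19]='$': occ=0, LF[19]=C('$')+0=0+0=0

Answer: 14 16 1 17 5 8 2 18 15 19 3 12 6 9 10 11 7 4 13 0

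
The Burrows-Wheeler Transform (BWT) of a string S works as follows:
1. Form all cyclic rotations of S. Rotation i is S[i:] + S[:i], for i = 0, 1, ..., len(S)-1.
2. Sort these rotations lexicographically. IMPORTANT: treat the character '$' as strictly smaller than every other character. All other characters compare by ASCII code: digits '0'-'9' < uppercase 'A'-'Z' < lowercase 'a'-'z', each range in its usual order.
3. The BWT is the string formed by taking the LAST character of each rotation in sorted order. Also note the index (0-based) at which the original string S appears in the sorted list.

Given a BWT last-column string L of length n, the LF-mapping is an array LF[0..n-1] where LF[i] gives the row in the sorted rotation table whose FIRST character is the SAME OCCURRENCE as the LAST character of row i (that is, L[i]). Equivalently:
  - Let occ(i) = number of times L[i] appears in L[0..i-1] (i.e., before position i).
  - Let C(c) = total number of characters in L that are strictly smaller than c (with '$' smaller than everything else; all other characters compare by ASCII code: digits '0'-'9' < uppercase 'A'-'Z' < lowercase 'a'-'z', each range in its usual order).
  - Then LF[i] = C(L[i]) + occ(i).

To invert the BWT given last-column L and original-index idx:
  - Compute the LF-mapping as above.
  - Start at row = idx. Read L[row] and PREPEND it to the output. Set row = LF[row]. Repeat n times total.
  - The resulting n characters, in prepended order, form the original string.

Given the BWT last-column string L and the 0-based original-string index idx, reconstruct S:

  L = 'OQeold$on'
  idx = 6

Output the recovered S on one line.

Answer: noodleQO$

Derivation:
LF mapping: 1 2 4 7 5 3 0 8 6
Walk LF starting at row 6, prepending L[row]:
  step 1: row=6, L[6]='$', prepend. Next row=LF[6]=0
  step 2: row=0, L[0]='O', prepend. Next row=LF[0]=1
  step 3: row=1, L[1]='Q', prepend. Next row=LF[1]=2
  step 4: row=2, L[2]='e', prepend. Next row=LF[2]=4
  step 5: row=4, L[4]='l', prepend. Next row=LF[4]=5
  step 6: row=5, L[5]='d', prepend. Next row=LF[5]=3
  step 7: row=3, L[3]='o', prepend. Next row=LF[3]=7
  step 8: row=7, L[7]='o', prepend. Next row=LF[7]=8
  step 9: row=8, L[8]='n', prepend. Next row=LF[8]=6
Reversed output: noodleQO$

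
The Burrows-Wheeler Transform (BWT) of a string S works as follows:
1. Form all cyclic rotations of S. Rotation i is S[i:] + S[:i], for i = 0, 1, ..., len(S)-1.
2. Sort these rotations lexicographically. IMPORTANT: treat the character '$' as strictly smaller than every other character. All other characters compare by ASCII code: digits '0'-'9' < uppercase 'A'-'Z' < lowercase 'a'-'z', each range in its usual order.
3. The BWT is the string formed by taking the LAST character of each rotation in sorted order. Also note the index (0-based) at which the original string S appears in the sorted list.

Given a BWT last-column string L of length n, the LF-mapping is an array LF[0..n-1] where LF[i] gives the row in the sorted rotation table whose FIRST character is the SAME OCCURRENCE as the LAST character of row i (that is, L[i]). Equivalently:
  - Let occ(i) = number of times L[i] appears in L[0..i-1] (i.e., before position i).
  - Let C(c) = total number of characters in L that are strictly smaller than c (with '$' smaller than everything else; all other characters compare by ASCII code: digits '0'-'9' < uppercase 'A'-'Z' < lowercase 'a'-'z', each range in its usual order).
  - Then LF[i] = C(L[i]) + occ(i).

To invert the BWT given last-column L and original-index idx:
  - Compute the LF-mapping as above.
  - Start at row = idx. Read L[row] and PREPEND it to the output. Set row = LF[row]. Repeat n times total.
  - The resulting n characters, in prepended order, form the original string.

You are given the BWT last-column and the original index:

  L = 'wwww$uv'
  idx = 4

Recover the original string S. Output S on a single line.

LF mapping: 3 4 5 6 0 1 2
Walk LF starting at row 4, prepending L[row]:
  step 1: row=4, L[4]='$', prepend. Next row=LF[4]=0
  step 2: row=0, L[0]='w', prepend. Next row=LF[0]=3
  step 3: row=3, L[3]='w', prepend. Next row=LF[3]=6
  step 4: row=6, L[6]='v', prepend. Next row=LF[6]=2
  step 5: row=2, L[2]='w', prepend. Next row=LF[2]=5
  step 6: row=5, L[5]='u', prepend. Next row=LF[5]=1
  step 7: row=1, L[1]='w', prepend. Next row=LF[1]=4
Reversed output: wuwvww$

Answer: wuwvww$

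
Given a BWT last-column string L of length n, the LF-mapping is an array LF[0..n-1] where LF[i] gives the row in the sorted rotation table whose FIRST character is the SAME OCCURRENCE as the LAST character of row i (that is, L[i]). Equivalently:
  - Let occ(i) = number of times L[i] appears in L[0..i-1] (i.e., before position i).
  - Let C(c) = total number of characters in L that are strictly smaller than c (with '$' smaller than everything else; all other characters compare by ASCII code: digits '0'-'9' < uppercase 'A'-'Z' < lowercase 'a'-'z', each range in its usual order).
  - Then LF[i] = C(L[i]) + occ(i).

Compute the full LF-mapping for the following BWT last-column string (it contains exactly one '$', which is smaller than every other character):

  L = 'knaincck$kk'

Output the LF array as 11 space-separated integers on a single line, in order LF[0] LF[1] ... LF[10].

Char counts: '$':1, 'a':1, 'c':2, 'i':1, 'k':4, 'n':2
C (first-col start): C('$')=0, C('a')=1, C('c')=2, C('i')=4, C('k')=5, C('n')=9
L[0]='k': occ=0, LF[0]=C('k')+0=5+0=5
L[1]='n': occ=0, LF[1]=C('n')+0=9+0=9
L[2]='a': occ=0, LF[2]=C('a')+0=1+0=1
L[3]='i': occ=0, LF[3]=C('i')+0=4+0=4
L[4]='n': occ=1, LF[4]=C('n')+1=9+1=10
L[5]='c': occ=0, LF[5]=C('c')+0=2+0=2
L[6]='c': occ=1, LF[6]=C('c')+1=2+1=3
L[7]='k': occ=1, LF[7]=C('k')+1=5+1=6
L[8]='$': occ=0, LF[8]=C('$')+0=0+0=0
L[9]='k': occ=2, LF[9]=C('k')+2=5+2=7
L[10]='k': occ=3, LF[10]=C('k')+3=5+3=8

Answer: 5 9 1 4 10 2 3 6 0 7 8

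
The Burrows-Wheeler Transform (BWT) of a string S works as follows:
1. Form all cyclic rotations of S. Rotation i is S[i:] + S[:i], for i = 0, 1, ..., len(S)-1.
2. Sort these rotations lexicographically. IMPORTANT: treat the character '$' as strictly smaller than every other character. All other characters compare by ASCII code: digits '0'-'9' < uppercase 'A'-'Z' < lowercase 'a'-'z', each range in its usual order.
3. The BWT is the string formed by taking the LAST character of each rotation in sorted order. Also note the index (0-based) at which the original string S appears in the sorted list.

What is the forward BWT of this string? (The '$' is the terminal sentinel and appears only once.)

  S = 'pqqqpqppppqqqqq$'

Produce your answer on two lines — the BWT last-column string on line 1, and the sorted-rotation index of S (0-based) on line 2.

Answer: qqppq$pqpqqqqpqp
5

Derivation:
All 16 rotations (rotation i = S[i:]+S[:i]):
  rot[0] = pqqqpqppppqqqqq$
  rot[1] = qqqpqppppqqqqq$p
  rot[2] = qqpqppppqqqqq$pq
  rot[3] = qpqppppqqqqq$pqq
  rot[4] = pqppppqqqqq$pqqq
  rot[5] = qppppqqqqq$pqqqp
  rot[6] = ppppqqqqq$pqqqpq
  rot[7] = pppqqqqq$pqqqpqp
  rot[8] = ppqqqqq$pqqqpqpp
  rot[9] = pqqqqq$pqqqpqppp
  rot[10] = qqqqq$pqqqpqpppp
  rot[11] = qqqq$pqqqpqppppq
  rot[12] = qqq$pqqqpqppppqq
  rot[13] = qq$pqqqpqppppqqq
  rot[14] = q$pqqqpqppppqqqq
  rot[15] = $pqqqpqppppqqqqq
Sorted (with $ < everything):
  sorted[0] = $pqqqpqppppqqqqq  (last char: 'q')
  sorted[1] = ppppqqqqq$pqqqpq  (last char: 'q')
  sorted[2] = pppqqqqq$pqqqpqp  (last char: 'p')
  sorted[3] = ppqqqqq$pqqqpqpp  (last char: 'p')
  sorted[4] = pqppppqqqqq$pqqq  (last char: 'q')
  sorted[5] = pqqqpqppppqqqqq$  (last char: '$')
  sorted[6] = pqqqqq$pqqqpqppp  (last char: 'p')
  sorted[7] = q$pqqqpqppppqqqq  (last char: 'q')
  sorted[8] = qppppqqqqq$pqqqp  (last char: 'p')
  sorted[9] = qpqppppqqqqq$pqq  (last char: 'q')
  sorted[10] = qq$pqqqpqppppqqq  (last char: 'q')
  sorted[11] = qqpqppppqqqqq$pq  (last char: 'q')
  sorted[12] = qqq$pqqqpqppppqq  (last char: 'q')
  sorted[13] = qqqpqppppqqqqq$p  (last char: 'p')
  sorted[14] = qqqq$pqqqpqppppq  (last char: 'q')
  sorted[15] = qqqqq$pqqqpqpppp  (last char: 'p')
Last column: qqppq$pqpqqqqpqp
Original string S is at sorted index 5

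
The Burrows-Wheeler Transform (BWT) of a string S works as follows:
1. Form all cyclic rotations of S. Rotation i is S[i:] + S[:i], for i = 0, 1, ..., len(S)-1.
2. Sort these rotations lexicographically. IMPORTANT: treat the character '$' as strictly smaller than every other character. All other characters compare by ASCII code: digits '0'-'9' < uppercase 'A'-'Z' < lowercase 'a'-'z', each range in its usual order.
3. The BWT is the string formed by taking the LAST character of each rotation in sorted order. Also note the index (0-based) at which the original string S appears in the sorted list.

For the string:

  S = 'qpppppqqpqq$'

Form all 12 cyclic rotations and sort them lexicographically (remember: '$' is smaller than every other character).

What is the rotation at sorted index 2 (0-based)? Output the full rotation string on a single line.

Answer: ppppqqpqq$qp

Derivation:
All 12 rotations (rotation i = S[i:]+S[:i]):
  rot[0] = qpppppqqpqq$
  rot[1] = pppppqqpqq$q
  rot[2] = ppppqqpqq$qp
  rot[3] = pppqqpqq$qpp
  rot[4] = ppqqpqq$qppp
  rot[5] = pqqpqq$qpppp
  rot[6] = qqpqq$qppppp
  rot[7] = qpqq$qpppppq
  rot[8] = pqq$qpppppqq
  rot[9] = qq$qpppppqqp
  rot[10] = q$qpppppqqpq
  rot[11] = $qpppppqqpqq
Sorted (with $ < everything):
  sorted[0] = $qpppppqqpqq
  sorted[1] = pppppqqpqq$q
  sorted[2] = ppppqqpqq$qp
  sorted[3] = pppqqpqq$qpp
  sorted[4] = ppqqpqq$qppp
  sorted[5] = pqq$qpppppqq
  sorted[6] = pqqpqq$qpppp
  sorted[7] = q$qpppppqqpq
  sorted[8] = qpppppqqpqq$
  sorted[9] = qpqq$qpppppq
  sorted[10] = qq$qpppppqqp
  sorted[11] = qqpqq$qppppp
sorted[2] = ppppqqpqq$qp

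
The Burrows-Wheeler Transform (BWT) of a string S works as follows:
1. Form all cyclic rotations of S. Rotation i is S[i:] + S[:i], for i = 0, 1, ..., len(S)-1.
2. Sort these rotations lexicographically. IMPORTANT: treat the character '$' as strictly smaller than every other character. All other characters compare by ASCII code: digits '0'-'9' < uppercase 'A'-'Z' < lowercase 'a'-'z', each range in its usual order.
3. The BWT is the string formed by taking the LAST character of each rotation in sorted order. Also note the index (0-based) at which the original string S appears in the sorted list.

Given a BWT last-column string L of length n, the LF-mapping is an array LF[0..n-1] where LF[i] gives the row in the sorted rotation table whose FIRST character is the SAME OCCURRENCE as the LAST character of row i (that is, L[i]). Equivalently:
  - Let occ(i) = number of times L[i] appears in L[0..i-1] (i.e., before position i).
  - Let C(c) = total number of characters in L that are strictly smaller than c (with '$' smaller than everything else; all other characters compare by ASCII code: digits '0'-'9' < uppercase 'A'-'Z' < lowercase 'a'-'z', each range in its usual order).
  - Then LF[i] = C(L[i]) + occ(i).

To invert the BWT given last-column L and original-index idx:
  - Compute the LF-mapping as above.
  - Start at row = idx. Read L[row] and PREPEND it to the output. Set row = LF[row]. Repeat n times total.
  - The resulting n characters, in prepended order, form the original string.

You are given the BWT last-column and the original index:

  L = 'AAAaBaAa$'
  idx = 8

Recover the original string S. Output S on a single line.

LF mapping: 1 2 3 6 5 7 4 8 0
Walk LF starting at row 8, prepending L[row]:
  step 1: row=8, L[8]='$', prepend. Next row=LF[8]=0
  step 2: row=0, L[0]='A', prepend. Next row=LF[0]=1
  step 3: row=1, L[1]='A', prepend. Next row=LF[1]=2
  step 4: row=2, L[2]='A', prepend. Next row=LF[2]=3
  step 5: row=3, L[3]='a', prepend. Next row=LF[3]=6
  step 6: row=6, L[6]='A', prepend. Next row=LF[6]=4
  step 7: row=4, L[4]='B', prepend. Next row=LF[4]=5
  step 8: row=5, L[5]='a', prepend. Next row=LF[5]=7
  step 9: row=7, L[7]='a', prepend. Next row=LF[7]=8
Reversed output: aaBAaAAA$

Answer: aaBAaAAA$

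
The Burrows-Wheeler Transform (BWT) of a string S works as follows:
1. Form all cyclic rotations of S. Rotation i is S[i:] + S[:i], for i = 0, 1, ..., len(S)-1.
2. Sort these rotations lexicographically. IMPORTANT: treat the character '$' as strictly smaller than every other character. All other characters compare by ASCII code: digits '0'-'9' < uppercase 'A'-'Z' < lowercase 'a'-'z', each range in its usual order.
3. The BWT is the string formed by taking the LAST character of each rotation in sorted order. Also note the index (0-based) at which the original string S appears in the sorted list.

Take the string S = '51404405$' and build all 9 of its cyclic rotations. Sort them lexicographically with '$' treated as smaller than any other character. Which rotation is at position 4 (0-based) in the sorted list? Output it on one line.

Answer: 404405$51

Derivation:
All 9 rotations (rotation i = S[i:]+S[:i]):
  rot[0] = 51404405$
  rot[1] = 1404405$5
  rot[2] = 404405$51
  rot[3] = 04405$514
  rot[4] = 4405$5140
  rot[5] = 405$51404
  rot[6] = 05$514044
  rot[7] = 5$5140440
  rot[8] = $51404405
Sorted (with $ < everything):
  sorted[0] = $51404405
  sorted[1] = 04405$514
  sorted[2] = 05$514044
  sorted[3] = 1404405$5
  sorted[4] = 404405$51
  sorted[5] = 405$51404
  sorted[6] = 4405$5140
  sorted[7] = 5$5140440
  sorted[8] = 51404405$
sorted[4] = 404405$51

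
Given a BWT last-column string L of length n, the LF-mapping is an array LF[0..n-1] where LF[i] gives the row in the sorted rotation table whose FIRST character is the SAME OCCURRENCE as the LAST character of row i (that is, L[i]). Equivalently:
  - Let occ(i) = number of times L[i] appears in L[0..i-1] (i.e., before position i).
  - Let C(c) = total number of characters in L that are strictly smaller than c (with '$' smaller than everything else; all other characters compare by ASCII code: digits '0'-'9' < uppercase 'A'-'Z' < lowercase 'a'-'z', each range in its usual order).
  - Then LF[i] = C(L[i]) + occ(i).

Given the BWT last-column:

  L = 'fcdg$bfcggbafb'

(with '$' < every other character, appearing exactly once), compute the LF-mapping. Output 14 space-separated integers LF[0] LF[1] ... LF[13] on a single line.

Answer: 8 5 7 11 0 2 9 6 12 13 3 1 10 4

Derivation:
Char counts: '$':1, 'a':1, 'b':3, 'c':2, 'd':1, 'f':3, 'g':3
C (first-col start): C('$')=0, C('a')=1, C('b')=2, C('c')=5, C('d')=7, C('f')=8, C('g')=11
L[0]='f': occ=0, LF[0]=C('f')+0=8+0=8
L[1]='c': occ=0, LF[1]=C('c')+0=5+0=5
L[2]='d': occ=0, LF[2]=C('d')+0=7+0=7
L[3]='g': occ=0, LF[3]=C('g')+0=11+0=11
L[4]='$': occ=0, LF[4]=C('$')+0=0+0=0
L[5]='b': occ=0, LF[5]=C('b')+0=2+0=2
L[6]='f': occ=1, LF[6]=C('f')+1=8+1=9
L[7]='c': occ=1, LF[7]=C('c')+1=5+1=6
L[8]='g': occ=1, LF[8]=C('g')+1=11+1=12
L[9]='g': occ=2, LF[9]=C('g')+2=11+2=13
L[10]='b': occ=1, LF[10]=C('b')+1=2+1=3
L[11]='a': occ=0, LF[11]=C('a')+0=1+0=1
L[12]='f': occ=2, LF[12]=C('f')+2=8+2=10
L[13]='b': occ=2, LF[13]=C('b')+2=2+2=4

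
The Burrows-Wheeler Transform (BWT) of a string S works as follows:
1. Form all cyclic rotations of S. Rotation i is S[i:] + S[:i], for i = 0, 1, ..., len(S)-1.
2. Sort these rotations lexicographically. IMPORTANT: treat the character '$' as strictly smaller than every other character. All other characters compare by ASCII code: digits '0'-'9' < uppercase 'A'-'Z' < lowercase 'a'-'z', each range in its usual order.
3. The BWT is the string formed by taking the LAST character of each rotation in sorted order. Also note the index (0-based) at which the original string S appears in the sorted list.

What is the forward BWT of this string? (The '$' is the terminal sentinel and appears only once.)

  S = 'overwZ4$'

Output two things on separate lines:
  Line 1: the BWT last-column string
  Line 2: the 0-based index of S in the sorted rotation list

All 8 rotations (rotation i = S[i:]+S[:i]):
  rot[0] = overwZ4$
  rot[1] = verwZ4$o
  rot[2] = erwZ4$ov
  rot[3] = rwZ4$ove
  rot[4] = wZ4$over
  rot[5] = Z4$overw
  rot[6] = 4$overwZ
  rot[7] = $overwZ4
Sorted (with $ < everything):
  sorted[0] = $overwZ4  (last char: '4')
  sorted[1] = 4$overwZ  (last char: 'Z')
  sorted[2] = Z4$overw  (last char: 'w')
  sorted[3] = erwZ4$ov  (last char: 'v')
  sorted[4] = overwZ4$  (last char: '$')
  sorted[5] = rwZ4$ove  (last char: 'e')
  sorted[6] = verwZ4$o  (last char: 'o')
  sorted[7] = wZ4$over  (last char: 'r')
Last column: 4Zwv$eor
Original string S is at sorted index 4

Answer: 4Zwv$eor
4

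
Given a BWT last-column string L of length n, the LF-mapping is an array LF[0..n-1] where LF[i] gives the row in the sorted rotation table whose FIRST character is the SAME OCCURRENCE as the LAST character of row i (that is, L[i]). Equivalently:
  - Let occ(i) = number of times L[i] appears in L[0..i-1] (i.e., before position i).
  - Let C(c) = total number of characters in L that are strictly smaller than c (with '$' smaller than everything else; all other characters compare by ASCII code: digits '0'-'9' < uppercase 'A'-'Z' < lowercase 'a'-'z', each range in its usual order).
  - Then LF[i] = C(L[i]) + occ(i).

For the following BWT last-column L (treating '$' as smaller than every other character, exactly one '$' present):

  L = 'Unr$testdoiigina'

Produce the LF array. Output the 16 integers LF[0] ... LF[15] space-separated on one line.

Answer: 1 9 12 0 14 4 13 15 3 11 6 7 5 8 10 2

Derivation:
Char counts: '$':1, 'U':1, 'a':1, 'd':1, 'e':1, 'g':1, 'i':3, 'n':2, 'o':1, 'r':1, 's':1, 't':2
C (first-col start): C('$')=0, C('U')=1, C('a')=2, C('d')=3, C('e')=4, C('g')=5, C('i')=6, C('n')=9, C('o')=11, C('r')=12, C('s')=13, C('t')=14
L[0]='U': occ=0, LF[0]=C('U')+0=1+0=1
L[1]='n': occ=0, LF[1]=C('n')+0=9+0=9
L[2]='r': occ=0, LF[2]=C('r')+0=12+0=12
L[3]='$': occ=0, LF[3]=C('$')+0=0+0=0
L[4]='t': occ=0, LF[4]=C('t')+0=14+0=14
L[5]='e': occ=0, LF[5]=C('e')+0=4+0=4
L[6]='s': occ=0, LF[6]=C('s')+0=13+0=13
L[7]='t': occ=1, LF[7]=C('t')+1=14+1=15
L[8]='d': occ=0, LF[8]=C('d')+0=3+0=3
L[9]='o': occ=0, LF[9]=C('o')+0=11+0=11
L[10]='i': occ=0, LF[10]=C('i')+0=6+0=6
L[11]='i': occ=1, LF[11]=C('i')+1=6+1=7
L[12]='g': occ=0, LF[12]=C('g')+0=5+0=5
L[13]='i': occ=2, LF[13]=C('i')+2=6+2=8
L[14]='n': occ=1, LF[14]=C('n')+1=9+1=10
L[15]='a': occ=0, LF[15]=C('a')+0=2+0=2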